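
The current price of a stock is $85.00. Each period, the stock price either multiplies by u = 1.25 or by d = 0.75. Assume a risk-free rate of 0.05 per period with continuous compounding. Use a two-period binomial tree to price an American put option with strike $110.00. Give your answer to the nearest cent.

$25.00

Risk-neutral probability p = (e^0.05 − 0.75)/(1.25 − 0.75) = 0.3013/0.5000 = 0.6025
Terminal stock prices: S_uu = 132.8, S_ud = 79.69, S_dd = 47.81
Terminal payoffs (K − S): max(-22.81, 0) = 0, max(30.31, 0) = 30.31, max(62.19, 0) = 62.19
Node u (S = 106.2): continuation = e^(−0.05)·[0.6025·0.0000 + 0.3975·30.3125] = 11.4604; exercise value = 3.7500 ≤ continuation, so V_u = 11.4604
Node d (S = 63.75): continuation = e^(−0.05)·[0.6025·30.3125 + 0.3975·62.1875] = 40.8852; exercise value = 46.2500 > continuation, so V_d = 46.2500 (exercise)
Node 0 (S = 85): continuation = e^(−0.05)·[0.6025·11.4604 + 0.3975·46.2500] = 24.0545; exercise value = 25.0000 > continuation, so V_0 = 25.0000 (exercise)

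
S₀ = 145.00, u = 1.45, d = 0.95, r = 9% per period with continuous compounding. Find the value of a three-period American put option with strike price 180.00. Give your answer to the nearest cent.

35.00

Risk-neutral probability p = (e^0.09 − 0.95)/(1.45 − 0.95) = 0.1442/0.5000 = 0.2883
Terminal stock prices: S_uuu = 442.1, S_uud = 289.6, S_udd = 189.8, S_ddd = 124.3
Terminal payoffs (K − S): max(-262.1, 0) = 0, max(-109.6, 0) = 0, max(-9.751, 0) = 0, max(55.68, 0) = 55.68
Node uu (S = 304.9): continuation = e^(−0.09)·[0.2883·0.0000 + 0.7117·0.0000] = 0.0000; exercise value = 0.0000 ≤ continuation, so V_uu = 0.0000
Node ud (S = 199.7): continuation = e^(−0.09)·[0.2883·0.0000 + 0.7117·0.0000] = 0.0000; exercise value = 0.0000 ≤ continuation, so V_ud = 0.0000
Node dd (S = 130.9): continuation = e^(−0.09)·[0.2883·0.0000 + 0.7117·55.6806] = 36.2147; exercise value = 49.1375 > continuation, so V_dd = 49.1375 (exercise)
Node u (S = 210.2): continuation = e^(−0.09)·[0.2883·0.0000 + 0.7117·0.0000] = 0.0000; exercise value = 0.0000 ≤ continuation, so V_u = 0.0000
Node d (S = 137.8): continuation = e^(−0.09)·[0.2883·0.0000 + 0.7117·49.1375] = 31.9591; exercise value = 42.2500 > continuation, so V_d = 42.2500 (exercise)
Node 0 (S = 145): continuation = e^(−0.09)·[0.2883·0.0000 + 0.7117·42.2500] = 27.4794; exercise value = 35.0000 > continuation, so V_0 = 35.0000 (exercise)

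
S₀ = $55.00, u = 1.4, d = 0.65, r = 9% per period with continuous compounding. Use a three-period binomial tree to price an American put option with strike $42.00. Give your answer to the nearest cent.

Risk-neutral probability p = (e^0.09 − 0.65)/(1.4 − 0.65) = 0.4442/0.7500 = 0.5922
Terminal stock prices: S_uuu = 150.9, S_uud = 70.07, S_udd = 32.53, S_ddd = 15.1
Terminal payoffs (K − S): max(-108.9, 0) = 0, max(-28.07, 0) = 0, max(9.467, 0) = 9.467, max(26.9, 0) = 26.9
Node uu (S = 107.8): continuation = e^(−0.09)·[0.5922·0.0000 + 0.4078·0.0000] = 0.0000; exercise value = 0.0000 ≤ continuation, so V_uu = 0.0000
Node ud (S = 50.05): continuation = e^(−0.09)·[0.5922·0.0000 + 0.4078·9.4675] = 3.5283; exercise value = 0.0000 ≤ continuation, so V_ud = 3.5283
Node dd (S = 23.24): continuation = e^(−0.09)·[0.5922·9.4675 + 0.4078·26.8956] = 15.1476; exercise value = 18.7625 > continuation, so V_dd = 18.7625 (exercise)
Node u (S = 77): continuation = e^(−0.09)·[0.5922·0.0000 + 0.4078·3.5283] = 1.3149; exercise value = 0.0000 ≤ continuation, so V_u = 1.3149
Node d (S = 35.75): continuation = e^(−0.09)·[0.5922·3.5283 + 0.4078·18.7625] = 8.9020; exercise value = 6.2500 ≤ continuation, so V_d = 8.9020
Node 0 (S = 55): continuation = e^(−0.09)·[0.5922·1.3149 + 0.4078·8.9020] = 4.0292; exercise value = 0.0000 ≤ continuation, so V_0 = 4.0292

$4.03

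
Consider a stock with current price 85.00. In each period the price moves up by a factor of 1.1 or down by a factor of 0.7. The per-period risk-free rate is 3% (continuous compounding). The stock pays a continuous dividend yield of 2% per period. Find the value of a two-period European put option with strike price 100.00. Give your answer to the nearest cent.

14.12

Per-period risk-free factor R = e^0.03 = 1.0305; dividend-adjusted growth = e^(0.03−0.02) = 1.0101.
Risk-neutral probability p = (1.0101 − 0.7)/(1.1 − 0.7) = 0.3101/0.4000 = 0.7751
Terminal stock prices: S_uu = 102.9, S_ud = 65.45, S_dd = 41.65
Terminal payoffs (K − S): max(-2.85, 0) = 0, max(34.55, 0) = 34.55, max(58.35, 0) = 58.35
Node u (S = 93.5): V_u = e^(−0.03)·[0.7751·0.0000 + 0.2249·34.5500] = 7.5398
Node d (S = 59.5): V_d = e^(−0.03)·[0.7751·34.5500 + 0.2249·58.3500] = 38.7227
Node 0 (S = 85): V_0 = e^(−0.03)·[0.7751·7.5398 + 0.2249·38.7227] = 14.1220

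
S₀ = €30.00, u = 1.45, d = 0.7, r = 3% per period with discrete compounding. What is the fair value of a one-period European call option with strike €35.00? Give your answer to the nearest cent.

Risk-neutral probability p = (1 + 0.03 − 0.7)/(1.45 − 0.7) = 0.3300/0.7500 = 0.4400
Terminal stock prices: S_u = 43.5, S_d = 21
Terminal payoffs (S − K): max(8.5, 0) = 8.5, max(-14, 0) = 0
Node 0 (S = 30): V_0 = 1/1.03·[0.4400·8.5000 + 0.5600·0.0000] = 3.6311

€3.63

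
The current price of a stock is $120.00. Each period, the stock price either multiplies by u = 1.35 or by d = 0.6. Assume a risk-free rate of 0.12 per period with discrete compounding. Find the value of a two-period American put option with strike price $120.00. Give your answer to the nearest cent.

$17.01

Risk-neutral probability p = (1 + 0.12 − 0.6)/(1.35 − 0.6) = 0.5200/0.7500 = 0.6933
Terminal stock prices: S_uu = 218.7, S_ud = 97.2, S_dd = 43.2
Terminal payoffs (K − S): max(-98.7, 0) = 0, max(22.8, 0) = 22.8, max(76.8, 0) = 76.8
Node u (S = 162): continuation = 1/1.12·[0.6933·0.0000 + 0.3067·22.8000] = 6.2429; exercise value = 0.0000 ≤ continuation, so V_u = 6.2429
Node d (S = 72): continuation = 1/1.12·[0.6933·22.8000 + 0.3067·76.8000] = 35.1429; exercise value = 48.0000 > continuation, so V_d = 48.0000 (exercise)
Node 0 (S = 120): continuation = 1/1.12·[0.6933·6.2429 + 0.3067·48.0000] = 17.0075; exercise value = 0.0000 ≤ continuation, so V_0 = 17.0075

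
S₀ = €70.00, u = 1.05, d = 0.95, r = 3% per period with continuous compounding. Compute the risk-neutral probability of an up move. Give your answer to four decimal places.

p = 0.8045

Risk-neutral probability p = (e^0.03 − 0.95)/(1.05 − 0.95) = 0.0805/0.1000 = 0.8045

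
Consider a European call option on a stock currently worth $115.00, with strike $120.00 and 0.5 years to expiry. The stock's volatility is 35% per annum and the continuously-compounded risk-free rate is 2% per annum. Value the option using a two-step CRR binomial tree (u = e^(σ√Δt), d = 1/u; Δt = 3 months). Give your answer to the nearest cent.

CRR parameters: u = e^(σ√Δt) = e^(0.35·√0.25) = 1.1912, d = 1/u = 0.8395
Per-period rate: rΔt = 0.02·0.25 = 0.005, so R = e^0.005 = 1.0050
Risk-neutral probability p = (e^0.005 − 0.8395)/(1.1912 − 0.8395) = 0.1656/0.3518 = 0.4706
Terminal stock prices: S_uu = 163.2, S_ud = 115, S_dd = 81.04
Terminal payoffs (S − K): max(43.19, 0) = 43.19, max(-5, 0) = 0, max(-38.96, 0) = 0
Node u (S = 137): V_u = e^(−0.005)·[0.4706·43.1928 + 0.5294·0.0000] = 20.2256
Node d (S = 96.54): V_d = e^(−0.005)·[0.4706·0.0000 + 0.5294·0.0000] = 0.0000
Node 0 (S = 115): V_0 = e^(−0.005)·[0.4706·20.2256 + 0.5294·0.0000] = 9.4709

$9.47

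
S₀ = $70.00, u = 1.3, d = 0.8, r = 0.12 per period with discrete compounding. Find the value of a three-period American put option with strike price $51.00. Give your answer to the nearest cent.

$0.64

Risk-neutral probability p = (1 + 0.12 − 0.8)/(1.3 − 0.8) = 0.3200/0.5000 = 0.6400
Terminal stock prices: S_uuu = 153.8, S_uud = 94.64, S_udd = 58.24, S_ddd = 35.84
Terminal payoffs (K − S): max(-102.8, 0) = 0, max(-43.64, 0) = 0, max(-7.24, 0) = 0, max(15.16, 0) = 15.16
Node uu (S = 118.3): continuation = 1/1.12·[0.6400·0.0000 + 0.3600·0.0000] = 0.0000; exercise value = 0.0000 ≤ continuation, so V_uu = 0.0000
Node ud (S = 72.8): continuation = 1/1.12·[0.6400·0.0000 + 0.3600·0.0000] = 0.0000; exercise value = 0.0000 ≤ continuation, so V_ud = 0.0000
Node dd (S = 44.8): continuation = 1/1.12·[0.6400·0.0000 + 0.3600·15.1600] = 4.8729; exercise value = 6.2000 > continuation, so V_dd = 6.2000 (exercise)
Node u (S = 91): continuation = 1/1.12·[0.6400·0.0000 + 0.3600·0.0000] = 0.0000; exercise value = 0.0000 ≤ continuation, so V_u = 0.0000
Node d (S = 56): continuation = 1/1.12·[0.6400·0.0000 + 0.3600·6.2000] = 1.9929; exercise value = 0.0000 ≤ continuation, so V_d = 1.9929
Node 0 (S = 70): continuation = 1/1.12·[0.6400·0.0000 + 0.3600·1.9929] = 0.6406; exercise value = 0.0000 ≤ continuation, so V_0 = 0.6406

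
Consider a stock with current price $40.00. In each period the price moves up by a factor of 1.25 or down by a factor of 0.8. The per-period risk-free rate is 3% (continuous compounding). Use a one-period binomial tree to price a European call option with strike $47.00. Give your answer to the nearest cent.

Risk-neutral probability p = (e^0.03 − 0.8)/(1.25 − 0.8) = 0.2305/0.4500 = 0.5121
Terminal stock prices: S_u = 50, S_d = 32
Terminal payoffs (S − K): max(3, 0) = 3, max(-15, 0) = 0
Node 0 (S = 40): V_0 = e^(−0.03)·[0.5121·3.0000 + 0.4879·0.0000] = 1.4910

$1.49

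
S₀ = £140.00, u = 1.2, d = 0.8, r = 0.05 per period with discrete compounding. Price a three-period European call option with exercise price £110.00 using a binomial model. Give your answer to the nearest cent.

£47.29

Risk-neutral probability p = (1 + 0.05 − 0.8)/(1.2 − 0.8) = 0.2500/0.4000 = 0.6250
Terminal stock prices: S_uuu = 241.9, S_uud = 161.3, S_udd = 107.5, S_ddd = 71.68
Terminal payoffs (S − K): max(131.9, 0) = 131.9, max(51.28, 0) = 51.28, max(-2.48, 0) = 0, max(-38.32, 0) = 0
Node uu (S = 201.6): V_uu = 1/1.05·[0.6250·131.9200 + 0.3750·51.2800] = 96.8381
Node ud (S = 134.4): V_ud = 1/1.05·[0.6250·51.2800 + 0.3750·0.0000] = 30.5238
Node dd (S = 89.6): V_dd = 1/1.05·[0.6250·0.0000 + 0.3750·0.0000] = 0.0000
Node u (S = 168): V_u = 1/1.05·[0.6250·96.8381 + 0.3750·30.5238] = 68.5431
Node d (S = 112): V_d = 1/1.05·[0.6250·30.5238 + 0.3750·0.0000] = 18.1689
Node 0 (S = 140): V_0 = 1/1.05·[0.6250·68.5431 + 0.3750·18.1689] = 47.2884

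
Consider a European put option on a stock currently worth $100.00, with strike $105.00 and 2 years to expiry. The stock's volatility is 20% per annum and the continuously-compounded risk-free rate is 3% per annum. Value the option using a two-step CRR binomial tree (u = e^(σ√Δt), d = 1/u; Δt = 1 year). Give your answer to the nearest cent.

$10.39

CRR parameters: u = e^(σ√Δt) = e^(0.2·√1) = 1.2214, d = 1/u = 0.8187
Per-period rate: rΔt = 0.03·1 = 0.03, so R = e^0.03 = 1.0305
Risk-neutral probability p = (e^0.03 − 0.8187)/(1.2214 − 0.8187) = 0.2117/0.4027 = 0.5258
Terminal stock prices: S_uu = 149.2, S_ud = 100, S_dd = 67.03
Terminal payoffs (K − S): max(-44.18, 0) = 0, max(5, 0) = 5, max(37.97, 0) = 37.97
Node u (S = 122.1): V_u = e^(−0.03)·[0.5258·0.0000 + 0.4742·5.0000] = 2.3009
Node d (S = 81.87): V_d = e^(−0.03)·[0.5258·5.0000 + 0.4742·37.9680] = 20.0237
Node 0 (S = 100): V_0 = e^(−0.03)·[0.5258·2.3009 + 0.4742·20.0237] = 10.3887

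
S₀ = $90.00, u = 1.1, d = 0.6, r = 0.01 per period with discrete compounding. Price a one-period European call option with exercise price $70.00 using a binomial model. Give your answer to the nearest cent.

Risk-neutral probability p = (1 + 0.01 − 0.6)/(1.1 − 0.6) = 0.4100/0.5000 = 0.8200
Terminal stock prices: S_u = 99, S_d = 54
Terminal payoffs (S − K): max(29, 0) = 29, max(-16, 0) = 0
Node 0 (S = 90): V_0 = 1/1.01·[0.8200·29.0000 + 0.1800·0.0000] = 23.5446

$23.54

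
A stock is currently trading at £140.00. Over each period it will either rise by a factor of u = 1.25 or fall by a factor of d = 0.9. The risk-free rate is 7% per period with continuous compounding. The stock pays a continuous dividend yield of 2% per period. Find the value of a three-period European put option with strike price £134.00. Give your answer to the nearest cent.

£4.74

Per-period risk-free factor R = e^0.07 = 1.0725; dividend-adjusted growth = e^(0.07−0.02) = 1.0513.
Risk-neutral probability p = (1.0513 − 0.9)/(1.25 − 0.9) = 0.1513/0.3500 = 0.4322
Terminal stock prices: S_uuu = 273.4, S_uud = 196.9, S_udd = 141.8, S_ddd = 102.1
Terminal payoffs (K − S): max(-139.4, 0) = 0, max(-62.88, 0) = 0, max(-7.75, 0) = 0, max(31.94, 0) = 31.94
Node uu (S = 218.8): V_uu = e^(−0.07)·[0.4322·0.0000 + 0.5678·0.0000] = 0.0000
Node ud (S = 157.5): V_ud = e^(−0.07)·[0.4322·0.0000 + 0.5678·0.0000] = 0.0000
Node dd (S = 113.4): V_dd = e^(−0.07)·[0.4322·0.0000 + 0.5678·31.9400] = 16.9094
Node u (S = 175): V_u = e^(−0.07)·[0.4322·0.0000 + 0.5678·0.0000] = 0.0000
Node d (S = 126): V_d = e^(−0.07)·[0.4322·0.0000 + 0.5678·16.9094] = 8.9520
Node 0 (S = 140): V_0 = e^(−0.07)·[0.4322·0.0000 + 0.5678·8.9520] = 4.7393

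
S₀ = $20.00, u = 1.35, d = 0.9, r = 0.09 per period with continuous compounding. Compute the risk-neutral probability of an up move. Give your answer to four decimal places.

Risk-neutral probability p = (e^0.09 − 0.9)/(1.35 − 0.9) = 0.1942/0.4500 = 0.4315

p = 0.4315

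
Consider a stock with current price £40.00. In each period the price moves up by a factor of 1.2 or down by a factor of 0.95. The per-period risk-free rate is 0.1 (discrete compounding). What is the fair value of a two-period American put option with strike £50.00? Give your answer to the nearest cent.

£10.00

Risk-neutral probability p = (1 + 0.1 − 0.95)/(1.2 − 0.95) = 0.1500/0.2500 = 0.6000
Terminal stock prices: S_uu = 57.6, S_ud = 45.6, S_dd = 36.1
Terminal payoffs (K − S): max(-7.6, 0) = 0, max(4.4, 0) = 4.4, max(13.9, 0) = 13.9
Node u (S = 48): continuation = 1/1.1·[0.6000·0.0000 + 0.4000·4.4000] = 1.6000; exercise value = 2.0000 > continuation, so V_u = 2.0000 (exercise)
Node d (S = 38): continuation = 1/1.1·[0.6000·4.4000 + 0.4000·13.9000] = 7.4545; exercise value = 12.0000 > continuation, so V_d = 12.0000 (exercise)
Node 0 (S = 40): continuation = 1/1.1·[0.6000·2.0000 + 0.4000·12.0000] = 5.4545; exercise value = 10.0000 > continuation, so V_0 = 10.0000 (exercise)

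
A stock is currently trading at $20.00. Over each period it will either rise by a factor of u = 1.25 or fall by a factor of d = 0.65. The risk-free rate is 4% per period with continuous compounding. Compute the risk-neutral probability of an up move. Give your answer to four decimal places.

p = 0.6514

Risk-neutral probability p = (e^0.04 − 0.65)/(1.25 − 0.65) = 0.3908/0.6000 = 0.6514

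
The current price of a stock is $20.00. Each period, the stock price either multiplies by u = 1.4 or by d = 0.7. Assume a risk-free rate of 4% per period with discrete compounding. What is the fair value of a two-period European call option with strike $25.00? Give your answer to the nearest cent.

$3.10

Risk-neutral probability p = (1 + 0.04 − 0.7)/(1.4 − 0.7) = 0.3400/0.7000 = 0.4857
Terminal stock prices: S_uu = 39.2, S_ud = 19.6, S_dd = 9.8
Terminal payoffs (S − K): max(14.2, 0) = 14.2, max(-5.4, 0) = 0, max(-15.2, 0) = 0
Node u (S = 28): V_u = 1/1.04·[0.4857·14.2000 + 0.5143·0.0000] = 6.6319
Node d (S = 14): V_d = 1/1.04·[0.4857·0.0000 + 0.5143·0.0000] = 0.0000
Node 0 (S = 20): V_0 = 1/1.04·[0.4857·6.6319 + 0.5143·0.0000] = 3.0973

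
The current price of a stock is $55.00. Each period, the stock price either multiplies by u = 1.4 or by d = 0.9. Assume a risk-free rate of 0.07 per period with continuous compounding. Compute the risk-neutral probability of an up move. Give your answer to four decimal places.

Risk-neutral probability p = (e^0.07 − 0.9)/(1.4 − 0.9) = 0.1725/0.5000 = 0.3450

p = 0.3450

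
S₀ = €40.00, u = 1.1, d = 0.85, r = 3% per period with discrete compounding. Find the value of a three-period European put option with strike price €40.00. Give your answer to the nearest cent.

€1.58

Risk-neutral probability p = (1 + 0.03 − 0.85)/(1.1 − 0.85) = 0.1800/0.2500 = 0.7200
Terminal stock prices: S_uuu = 53.24, S_uud = 41.14, S_udd = 31.79, S_ddd = 24.56
Terminal payoffs (K − S): max(-13.24, 0) = 0, max(-1.14, 0) = 0, max(8.21, 0) = 8.21, max(15.44, 0) = 15.44
Node uu (S = 48.4): V_uu = 1/1.03·[0.7200·0.0000 + 0.2800·0.0000] = 0.0000
Node ud (S = 37.4): V_ud = 1/1.03·[0.7200·0.0000 + 0.2800·8.2100] = 2.2318
Node dd (S = 28.9): V_dd = 1/1.03·[0.7200·8.2100 + 0.2800·15.4350] = 9.9350
Node u (S = 44): V_u = 1/1.03·[0.7200·0.0000 + 0.2800·2.2318] = 0.6067
Node d (S = 34): V_d = 1/1.03·[0.7200·2.2318 + 0.2800·9.9350] = 4.2609
Node 0 (S = 40): V_0 = 1/1.03·[0.7200·0.6067 + 0.2800·4.2609] = 1.5824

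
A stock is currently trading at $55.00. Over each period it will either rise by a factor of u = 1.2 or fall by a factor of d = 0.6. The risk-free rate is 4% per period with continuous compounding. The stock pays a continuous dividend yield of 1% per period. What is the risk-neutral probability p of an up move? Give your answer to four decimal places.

p = 0.7174

Per-period risk-free factor R = e^0.04 = 1.0408; dividend-adjusted growth = e^(0.04−0.01) = 1.0305.
Risk-neutral probability p = (1.0305 − 0.6)/(1.2 − 0.6) = 0.4305/0.6000 = 0.7174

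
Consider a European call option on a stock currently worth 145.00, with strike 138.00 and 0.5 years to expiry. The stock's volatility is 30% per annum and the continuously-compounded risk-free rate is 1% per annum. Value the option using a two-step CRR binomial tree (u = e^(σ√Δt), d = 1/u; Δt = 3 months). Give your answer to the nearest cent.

16.21

CRR parameters: u = e^(σ√Δt) = e^(0.3·√0.25) = 1.1618, d = 1/u = 0.8607
Per-period rate: rΔt = 0.01·0.25 = 0.0025, so R = e^0.0025 = 1.0025
Risk-neutral probability p = (e^0.0025 − 0.8607)/(1.1618 − 0.8607) = 0.1418/0.3011 = 0.4709
Terminal stock prices: S_uu = 195.7, S_ud = 145, S_dd = 107.4
Terminal payoffs (S − K): max(57.73, 0) = 57.73, max(7, 0) = 7, max(-30.58, 0) = 0
Node u (S = 168.5): V_u = e^(−0.0025)·[0.4709·57.7295 + 0.5291·7.0000] = 30.8105
Node d (S = 124.8): V_d = e^(−0.0025)·[0.4709·7.0000 + 0.5291·0.0000] = 3.2879
Node 0 (S = 145): V_0 = e^(−0.0025)·[0.4709·30.8105 + 0.5291·3.2879] = 16.2073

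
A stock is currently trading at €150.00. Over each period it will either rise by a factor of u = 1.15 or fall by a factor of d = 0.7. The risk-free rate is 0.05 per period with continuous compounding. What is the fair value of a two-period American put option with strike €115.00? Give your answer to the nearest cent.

Risk-neutral probability p = (e^0.05 − 0.7)/(1.15 − 0.7) = 0.3513/0.4500 = 0.7806
Terminal stock prices: S_uu = 198.4, S_ud = 120.7, S_dd = 73.5
Terminal payoffs (K − S): max(-83.37, 0) = 0, max(-5.75, 0) = 0, max(41.5, 0) = 41.5
Node u (S = 172.5): continuation = e^(−0.05)·[0.7806·0.0000 + 0.2194·0.0000] = 0.0000; exercise value = 0.0000 ≤ continuation, so V_u = 0.0000
Node d (S = 105): continuation = e^(−0.05)·[0.7806·0.0000 + 0.2194·41.5000] = 8.6609; exercise value = 10.0000 > continuation, so V_d = 10.0000 (exercise)
Node 0 (S = 150): continuation = e^(−0.05)·[0.7806·0.0000 + 0.2194·10.0000] = 2.0870; exercise value = 0.0000 ≤ continuation, so V_0 = 2.0870

€2.09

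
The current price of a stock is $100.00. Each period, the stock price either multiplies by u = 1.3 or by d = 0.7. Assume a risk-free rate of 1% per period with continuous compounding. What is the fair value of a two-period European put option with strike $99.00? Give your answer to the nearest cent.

$15.36

Risk-neutral probability p = (e^0.01 − 0.7)/(1.3 − 0.7) = 0.3101/0.6000 = 0.5168
Terminal stock prices: S_uu = 169, S_ud = 91, S_dd = 49
Terminal payoffs (K − S): max(-70, 0) = 0, max(8, 0) = 8, max(50, 0) = 50
Node u (S = 130): V_u = e^(−0.01)·[0.5168·0.0000 + 0.4832·8.0000] = 3.8275
Node d (S = 70): V_d = e^(−0.01)·[0.5168·8.0000 + 0.4832·50.0000] = 28.0149
Node 0 (S = 100): V_0 = e^(−0.01)·[0.5168·3.8275 + 0.4832·28.0149] = 15.3617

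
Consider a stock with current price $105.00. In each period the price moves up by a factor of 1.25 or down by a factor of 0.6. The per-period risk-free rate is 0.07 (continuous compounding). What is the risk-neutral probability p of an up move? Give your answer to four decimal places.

p = 0.7269

Risk-neutral probability p = (e^0.07 − 0.6)/(1.25 − 0.6) = 0.4725/0.6500 = 0.7269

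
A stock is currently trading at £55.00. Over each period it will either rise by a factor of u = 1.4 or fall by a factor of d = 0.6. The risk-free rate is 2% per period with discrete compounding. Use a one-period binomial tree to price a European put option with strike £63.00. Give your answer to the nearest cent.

£13.97

Risk-neutral probability p = (1 + 0.02 − 0.6)/(1.4 − 0.6) = 0.4200/0.8000 = 0.5250
Terminal stock prices: S_u = 77, S_d = 33
Terminal payoffs (K − S): max(-14, 0) = 0, max(30, 0) = 30
Node 0 (S = 55): V_0 = 1/1.02·[0.5250·0.0000 + 0.4750·30.0000] = 13.9706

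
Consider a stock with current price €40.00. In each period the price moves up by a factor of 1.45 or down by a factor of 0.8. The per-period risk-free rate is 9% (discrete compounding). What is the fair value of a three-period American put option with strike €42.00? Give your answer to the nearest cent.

€5.60

Risk-neutral probability p = (1 + 0.09 − 0.8)/(1.45 − 0.8) = 0.2900/0.6500 = 0.4462
Terminal stock prices: S_uuu = 121.9, S_uud = 67.28, S_udd = 37.12, S_ddd = 20.48
Terminal payoffs (K − S): max(-79.94, 0) = 0, max(-25.28, 0) = 0, max(4.88, 0) = 4.88, max(21.52, 0) = 21.52
Node uu (S = 84.1): continuation = 1/1.09·[0.4462·0.0000 + 0.5538·0.0000] = 0.0000; exercise value = 0.0000 ≤ continuation, so V_uu = 0.0000
Node ud (S = 46.4): continuation = 1/1.09·[0.4462·0.0000 + 0.5538·4.8800] = 2.4796; exercise value = 0.0000 ≤ continuation, so V_ud = 2.4796
Node dd (S = 25.6): continuation = 1/1.09·[0.4462·4.8800 + 0.5538·21.5200] = 12.9321; exercise value = 16.4000 > continuation, so V_dd = 16.4000 (exercise)
Node u (S = 58): continuation = 1/1.09·[0.4462·0.0000 + 0.5538·2.4796] = 1.2599; exercise value = 0.0000 ≤ continuation, so V_u = 1.2599
Node d (S = 32): continuation = 1/1.09·[0.4462·2.4796 + 0.5538·16.4000] = 9.3480; exercise value = 10.0000 > continuation, so V_d = 10.0000 (exercise)
Node 0 (S = 40): continuation = 1/1.09·[0.4462·1.2599 + 0.5538·10.0000] = 5.5969; exercise value = 2.0000 ≤ continuation, so V_0 = 5.5969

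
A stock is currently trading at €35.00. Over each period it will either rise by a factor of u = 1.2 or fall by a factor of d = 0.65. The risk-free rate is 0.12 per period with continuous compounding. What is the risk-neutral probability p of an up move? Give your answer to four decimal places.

Risk-neutral probability p = (e^0.12 − 0.65)/(1.2 − 0.65) = 0.4775/0.5500 = 0.8682

p = 0.8682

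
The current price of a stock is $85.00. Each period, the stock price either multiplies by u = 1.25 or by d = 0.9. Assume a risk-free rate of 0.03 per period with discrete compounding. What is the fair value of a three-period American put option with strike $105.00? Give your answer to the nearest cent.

$20.00

Risk-neutral probability p = (1 + 0.03 − 0.9)/(1.25 − 0.9) = 0.1300/0.3500 = 0.3714
Terminal stock prices: S_uuu = 166, S_uud = 119.5, S_udd = 86.06, S_ddd = 61.97
Terminal payoffs (K − S): max(-61.02, 0) = 0, max(-14.53, 0) = 0, max(18.94, 0) = 18.94, max(43.03, 0) = 43.03
Node uu (S = 132.8): continuation = 1/1.03·[0.3714·0.0000 + 0.6286·0.0000] = 0.0000; exercise value = 0.0000 ≤ continuation, so V_uu = 0.0000
Node ud (S = 95.62): continuation = 1/1.03·[0.3714·0.0000 + 0.6286·18.9375] = 11.5569; exercise value = 9.3750 ≤ continuation, so V_ud = 11.5569
Node dd (S = 68.85): continuation = 1/1.03·[0.3714·18.9375 + 0.6286·43.0350] = 33.0917; exercise value = 36.1500 > continuation, so V_dd = 36.1500 (exercise)
Node u (S = 106.2): continuation = 1/1.03·[0.3714·0.0000 + 0.6286·11.5569] = 7.0527; exercise value = 0.0000 ≤ continuation, so V_u = 7.0527
Node d (S = 76.5): continuation = 1/1.03·[0.3714·11.5569 + 0.6286·36.1500] = 26.2286; exercise value = 28.5000 > continuation, so V_d = 28.5000 (exercise)
Node 0 (S = 85): continuation = 1/1.03·[0.3714·7.0527 + 0.6286·28.5000] = 19.9358; exercise value = 20.0000 > continuation, so V_0 = 20.0000 (exercise)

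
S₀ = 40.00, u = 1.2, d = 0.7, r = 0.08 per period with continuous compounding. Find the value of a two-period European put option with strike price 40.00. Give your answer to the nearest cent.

Risk-neutral probability p = (e^0.08 − 0.7)/(1.2 − 0.7) = 0.3833/0.5000 = 0.7666
Terminal stock prices: S_uu = 57.6, S_ud = 33.6, S_dd = 19.6
Terminal payoffs (K − S): max(-17.6, 0) = 0, max(6.4, 0) = 6.4, max(20.4, 0) = 20.4
Node u (S = 48): V_u = e^(−0.08)·[0.7666·0.0000 + 0.2334·6.4000] = 1.3791
Node d (S = 28): V_d = e^(−0.08)·[0.7666·6.4000 + 0.2334·20.4000] = 8.9247
Node 0 (S = 40): V_0 = e^(−0.08)·[0.7666·1.3791 + 0.2334·8.9247] = 2.8990

2.90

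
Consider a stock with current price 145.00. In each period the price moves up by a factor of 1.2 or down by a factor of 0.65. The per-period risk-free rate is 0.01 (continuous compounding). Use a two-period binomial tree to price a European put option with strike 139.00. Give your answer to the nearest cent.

20.57

Risk-neutral probability p = (e^0.01 − 0.65)/(1.2 − 0.65) = 0.3601/0.5500 = 0.6546
Terminal stock prices: S_uu = 208.8, S_ud = 113.1, S_dd = 61.26
Terminal payoffs (K − S): max(-69.8, 0) = 0, max(25.9, 0) = 25.9, max(77.74, 0) = 77.74
Node u (S = 174): V_u = e^(−0.01)·[0.6546·0.0000 + 0.3454·25.9000] = 8.8559
Node d (S = 94.25): V_d = e^(−0.01)·[0.6546·25.9000 + 0.3454·77.7375] = 43.3669
Node 0 (S = 145): V_0 = e^(−0.01)·[0.6546·8.8559 + 0.3454·43.3669] = 20.5680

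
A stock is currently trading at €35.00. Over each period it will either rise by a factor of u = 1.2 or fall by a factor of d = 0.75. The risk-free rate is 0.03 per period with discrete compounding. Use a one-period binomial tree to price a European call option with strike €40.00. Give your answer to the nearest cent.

Risk-neutral probability p = (1 + 0.03 − 0.75)/(1.2 − 0.75) = 0.2800/0.4500 = 0.6222
Terminal stock prices: S_u = 42, S_d = 26.25
Terminal payoffs (S − K): max(2, 0) = 2, max(-13.75, 0) = 0
Node 0 (S = 35): V_0 = 1/1.03·[0.6222·2.0000 + 0.3778·0.0000] = 1.2082

€1.21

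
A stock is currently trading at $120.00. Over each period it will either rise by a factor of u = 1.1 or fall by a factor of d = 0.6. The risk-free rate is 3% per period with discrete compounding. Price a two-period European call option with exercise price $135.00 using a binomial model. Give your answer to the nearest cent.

$7.11

Risk-neutral probability p = (1 + 0.03 − 0.6)/(1.1 − 0.6) = 0.4300/0.5000 = 0.8600
Terminal stock prices: S_uu = 145.2, S_ud = 79.2, S_dd = 43.2
Terminal payoffs (S − K): max(10.2, 0) = 10.2, max(-55.8, 0) = 0, max(-91.8, 0) = 0
Node u (S = 132): V_u = 1/1.03·[0.8600·10.2000 + 0.1400·0.0000] = 8.5165
Node d (S = 72): V_d = 1/1.03·[0.8600·0.0000 + 0.1400·0.0000] = 0.0000
Node 0 (S = 120): V_0 = 1/1.03·[0.8600·8.5165 + 0.1400·0.0000] = 7.1109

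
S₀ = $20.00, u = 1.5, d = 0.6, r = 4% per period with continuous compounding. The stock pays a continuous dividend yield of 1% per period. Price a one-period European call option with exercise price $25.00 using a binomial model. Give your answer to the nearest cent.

$2.30

Per-period risk-free factor R = e^0.04 = 1.0408; dividend-adjusted growth = e^(0.04−0.01) = 1.0305.
Risk-neutral probability p = (1.0305 − 0.6)/(1.5 − 0.6) = 0.4305/0.9000 = 0.4783
Terminal stock prices: S_u = 30, S_d = 12
Terminal payoffs (S − K): max(5, 0) = 5, max(-13, 0) = 0
Node 0 (S = 20): V_0 = e^(−0.04)·[0.4783·5.0000 + 0.5217·0.0000] = 2.2976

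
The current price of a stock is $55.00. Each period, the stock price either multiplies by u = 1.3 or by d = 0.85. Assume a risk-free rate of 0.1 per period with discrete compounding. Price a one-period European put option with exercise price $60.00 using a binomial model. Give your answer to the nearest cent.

Risk-neutral probability p = (1 + 0.1 − 0.85)/(1.3 − 0.85) = 0.2500/0.4500 = 0.5556
Terminal stock prices: S_u = 71.5, S_d = 46.75
Terminal payoffs (K − S): max(-11.5, 0) = 0, max(13.25, 0) = 13.25
Node 0 (S = 55): V_0 = 1/1.1·[0.5556·0.0000 + 0.4444·13.2500] = 5.3535

$5.35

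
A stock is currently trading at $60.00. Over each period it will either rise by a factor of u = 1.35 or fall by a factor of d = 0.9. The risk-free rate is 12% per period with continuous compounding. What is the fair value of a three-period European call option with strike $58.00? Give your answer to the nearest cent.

Risk-neutral probability p = (e^0.12 − 0.9)/(1.35 − 0.9) = 0.2275/0.4500 = 0.5055
Terminal stock prices: S_uuu = 147.6, S_uud = 98.42, S_udd = 65.61, S_ddd = 43.74
Terminal payoffs (S − K): max(89.62, 0) = 89.62, max(40.42, 0) = 40.42, max(7.61, 0) = 7.61, max(-14.26, 0) = 0
Node uu (S = 109.4): V_uu = e^(−0.12)·[0.5055·89.6225 + 0.4945·40.4150] = 57.9086
Node ud (S = 72.9): V_ud = e^(−0.12)·[0.5055·40.4150 + 0.4945·7.6100] = 21.4586
Node dd (S = 48.6): V_dd = e^(−0.12)·[0.5055·7.6100 + 0.4945·0.0000] = 3.4122
Node u (S = 81): V_u = e^(−0.12)·[0.5055·57.9086 + 0.4945·21.4586] = 35.3756
Node d (S = 54): V_d = e^(−0.12)·[0.5055·21.4586 + 0.4945·3.4122] = 11.1180
Node 0 (S = 60): V_0 = e^(−0.12)·[0.5055·35.3756 + 0.4945·11.1180] = 20.7374

$20.74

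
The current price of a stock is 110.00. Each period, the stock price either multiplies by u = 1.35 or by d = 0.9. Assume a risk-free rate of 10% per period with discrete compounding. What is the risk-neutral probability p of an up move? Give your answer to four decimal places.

p = 0.4444

Risk-neutral probability p = (1 + 0.1 − 0.9)/(1.35 − 0.9) = 0.2000/0.4500 = 0.4444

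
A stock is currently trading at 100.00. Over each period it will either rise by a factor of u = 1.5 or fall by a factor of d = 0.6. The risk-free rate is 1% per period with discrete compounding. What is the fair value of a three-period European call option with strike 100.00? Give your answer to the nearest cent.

Risk-neutral probability p = (1 + 0.01 − 0.6)/(1.5 − 0.6) = 0.4100/0.9000 = 0.4556
Terminal stock prices: S_uuu = 337.5, S_uud = 135, S_udd = 54, S_ddd = 21.6
Terminal payoffs (S − K): max(237.5, 0) = 237.5, max(35, 0) = 35, max(-46, 0) = 0, max(-78.4, 0) = 0
Node uu (S = 225): V_uu = 1/1.01·[0.4556·237.5000 + 0.5444·35.0000] = 125.9901
Node ud (S = 90): V_ud = 1/1.01·[0.4556·35.0000 + 0.5444·0.0000] = 15.7866
Node dd (S = 36): V_dd = 1/1.01·[0.4556·0.0000 + 0.5444·0.0000] = 0.0000
Node u (S = 150): V_u = 1/1.01·[0.4556·125.9901 + 0.5444·15.7866] = 65.3370
Node d (S = 60): V_d = 1/1.01·[0.4556·15.7866 + 0.5444·0.0000] = 7.1205
Node 0 (S = 100): V_0 = 1/1.01·[0.4556·65.3370 + 0.5444·7.1205] = 33.3083

33.31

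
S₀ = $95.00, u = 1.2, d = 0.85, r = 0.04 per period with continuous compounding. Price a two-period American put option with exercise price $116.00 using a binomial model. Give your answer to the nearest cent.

Risk-neutral probability p = (e^0.04 − 0.85)/(1.2 − 0.85) = 0.1908/0.3500 = 0.5452
Terminal stock prices: S_uu = 136.8, S_ud = 96.9, S_dd = 68.64
Terminal payoffs (K − S): max(-20.8, 0) = 0, max(19.1, 0) = 19.1, max(47.36, 0) = 47.36
Node u (S = 114): continuation = e^(−0.04)·[0.5452·0.0000 + 0.4548·19.1000] = 8.3466; exercise value = 2.0000 ≤ continuation, so V_u = 8.3466
Node d (S = 80.75): continuation = e^(−0.04)·[0.5452·19.1000 + 0.4548·47.3625] = 30.7016; exercise value = 35.2500 > continuation, so V_d = 35.2500 (exercise)
Node 0 (S = 95): continuation = e^(−0.04)·[0.5452·8.3466 + 0.4548·35.2500] = 19.7759; exercise value = 21.0000 > continuation, so V_0 = 21.0000 (exercise)

$21.00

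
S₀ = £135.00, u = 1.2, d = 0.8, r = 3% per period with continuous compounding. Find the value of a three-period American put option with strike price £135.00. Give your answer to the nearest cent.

Risk-neutral probability p = (e^0.03 − 0.8)/(1.2 − 0.8) = 0.2305/0.4000 = 0.5761
Terminal stock prices: S_uuu = 233.3, S_uud = 155.5, S_udd = 103.7, S_ddd = 69.12
Terminal payoffs (K − S): max(-98.28, 0) = 0, max(-20.52, 0) = 0, max(31.32, 0) = 31.32, max(65.88, 0) = 65.88
Node uu (S = 194.4): continuation = e^(−0.03)·[0.5761·0.0000 + 0.4239·0.0000] = 0.0000; exercise value = 0.0000 ≤ continuation, so V_uu = 0.0000
Node ud (S = 129.6): continuation = e^(−0.03)·[0.5761·0.0000 + 0.4239·31.3200] = 12.8831; exercise value = 5.4000 ≤ continuation, so V_ud = 12.8831
Node dd (S = 86.4): continuation = e^(−0.03)·[0.5761·31.3200 + 0.4239·65.8800] = 44.6101; exercise value = 48.6000 > continuation, so V_dd = 48.6000 (exercise)
Node u (S = 162): continuation = e^(−0.03)·[0.5761·0.0000 + 0.4239·12.8831] = 5.2993; exercise value = 0.0000 ≤ continuation, so V_u = 5.2993
Node d (S = 108): continuation = e^(−0.03)·[0.5761·12.8831 + 0.4239·48.6000] = 27.1940; exercise value = 27.0000 ≤ continuation, so V_d = 27.1940
Node 0 (S = 135): continuation = e^(−0.03)·[0.5761·5.2993 + 0.4239·27.1940] = 14.1488; exercise value = 0.0000 ≤ continuation, so V_0 = 14.1488

£14.15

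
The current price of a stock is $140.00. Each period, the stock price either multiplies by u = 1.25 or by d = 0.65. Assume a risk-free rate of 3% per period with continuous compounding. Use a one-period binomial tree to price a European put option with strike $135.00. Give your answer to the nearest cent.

$15.62

Risk-neutral probability p = (e^0.03 − 0.65)/(1.25 − 0.65) = 0.3805/0.6000 = 0.6341
Terminal stock prices: S_u = 175, S_d = 91
Terminal payoffs (K − S): max(-40, 0) = 0, max(44, 0) = 44
Node 0 (S = 140): V_0 = e^(−0.03)·[0.6341·0.0000 + 0.3659·44.0000] = 15.6242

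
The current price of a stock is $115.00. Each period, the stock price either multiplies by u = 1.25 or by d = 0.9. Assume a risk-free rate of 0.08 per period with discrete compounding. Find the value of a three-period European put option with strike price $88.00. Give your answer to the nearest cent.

$0.38

Risk-neutral probability p = (1 + 0.08 − 0.9)/(1.25 − 0.9) = 0.1800/0.3500 = 0.5143
Terminal stock prices: S_uuu = 224.6, S_uud = 161.7, S_udd = 116.4, S_ddd = 83.84
Terminal payoffs (K − S): max(-136.6, 0) = 0, max(-73.72, 0) = 0, max(-28.44, 0) = 0, max(4.165, 0) = 4.165
Node uu (S = 179.7): V_uu = 1/1.08·[0.5143·0.0000 + 0.4857·0.0000] = 0.0000
Node ud (S = 129.4): V_ud = 1/1.08·[0.5143·0.0000 + 0.4857·0.0000] = 0.0000
Node dd (S = 93.15): V_dd = 1/1.08·[0.5143·0.0000 + 0.4857·4.1650] = 1.8731
Node u (S = 143.8): V_u = 1/1.08·[0.5143·0.0000 + 0.4857·0.0000] = 0.0000
Node d (S = 103.5): V_d = 1/1.08·[0.5143·0.0000 + 0.4857·1.8731] = 0.8424
Node 0 (S = 115): V_0 = 1/1.08·[0.5143·0.0000 + 0.4857·0.8424] = 0.3789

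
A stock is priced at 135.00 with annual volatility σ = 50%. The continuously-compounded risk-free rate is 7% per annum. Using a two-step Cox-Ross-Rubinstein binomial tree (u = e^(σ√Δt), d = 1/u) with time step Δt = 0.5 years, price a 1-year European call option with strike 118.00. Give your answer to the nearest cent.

38.87

CRR parameters: u = e^(σ√Δt) = e^(0.5·√0.5) = 1.4241, d = 1/u = 0.7022
Per-period rate: rΔt = 0.07·0.5 = 0.035, so R = e^0.035 = 1.0356
Risk-neutral probability p = (e^0.035 − 0.7022)/(1.4241 − 0.7022) = 0.3334/0.7219 = 0.4619
Terminal stock prices: S_uu = 273.8, S_ud = 135, S_dd = 66.56
Terminal payoffs (S − K): max(155.8, 0) = 155.8, max(17, 0) = 17, max(-51.44, 0) = 0
Node u (S = 192.3): V_u = e^(−0.035)·[0.4619·155.7955 + 0.5381·17.0000] = 78.3146
Node d (S = 94.8): V_d = e^(−0.035)·[0.4619·17.0000 + 0.5381·0.0000] = 7.5816
Node 0 (S = 135): V_0 = e^(−0.035)·[0.4619·78.3146 + 0.5381·7.5816] = 38.8660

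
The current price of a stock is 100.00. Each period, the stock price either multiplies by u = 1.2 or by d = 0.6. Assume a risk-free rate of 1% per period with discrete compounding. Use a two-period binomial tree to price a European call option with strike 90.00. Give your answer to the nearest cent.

24.72

Risk-neutral probability p = (1 + 0.01 − 0.6)/(1.2 − 0.6) = 0.4100/0.6000 = 0.6833
Terminal stock prices: S_uu = 144, S_ud = 72, S_dd = 36
Terminal payoffs (S − K): max(54, 0) = 54, max(-18, 0) = 0, max(-54, 0) = 0
Node u (S = 120): V_u = 1/1.01·[0.6833·54.0000 + 0.3167·0.0000] = 36.5347
Node d (S = 60): V_d = 1/1.01·[0.6833·0.0000 + 0.3167·0.0000] = 0.0000
Node 0 (S = 100): V_0 = 1/1.01·[0.6833·36.5347 + 0.3167·0.0000] = 24.7182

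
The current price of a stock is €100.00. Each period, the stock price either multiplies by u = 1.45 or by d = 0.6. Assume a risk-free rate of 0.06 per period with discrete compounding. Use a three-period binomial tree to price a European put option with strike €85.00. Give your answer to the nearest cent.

Risk-neutral probability p = (1 + 0.06 − 0.6)/(1.45 − 0.6) = 0.4600/0.8500 = 0.5412
Terminal stock prices: S_uuu = 304.9, S_uud = 126.1, S_udd = 52.2, S_ddd = 21.6
Terminal payoffs (K − S): max(-219.9, 0) = 0, max(-41.15, 0) = 0, max(32.8, 0) = 32.8, max(63.4, 0) = 63.4
Node uu (S = 210.2): V_uu = 1/1.06·[0.5412·0.0000 + 0.4588·0.0000] = 0.0000
Node ud (S = 87): V_ud = 1/1.06·[0.5412·0.0000 + 0.4588·32.8000] = 14.1976
Node dd (S = 36): V_dd = 1/1.06·[0.5412·32.8000 + 0.4588·63.4000] = 44.1887
Node u (S = 145): V_u = 1/1.06·[0.5412·0.0000 + 0.4588·14.1976] = 6.1454
Node d (S = 60): V_d = 1/1.06·[0.5412·14.1976 + 0.4588·44.1887] = 26.3757
Node 0 (S = 100): V_0 = 1/1.06·[0.5412·6.1454 + 0.4588·26.3757] = 14.5543

€14.55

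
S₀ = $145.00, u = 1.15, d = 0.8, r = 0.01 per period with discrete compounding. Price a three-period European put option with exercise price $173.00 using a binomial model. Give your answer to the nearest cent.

$32.88

Risk-neutral probability p = (1 + 0.01 − 0.8)/(1.15 − 0.8) = 0.2100/0.3500 = 0.6000
Terminal stock prices: S_uuu = 220.5, S_uud = 153.4, S_udd = 106.7, S_ddd = 74.24
Terminal payoffs (K − S): max(-47.53, 0) = 0, max(19.59, 0) = 19.59, max(66.28, 0) = 66.28, max(98.76, 0) = 98.76
Node uu (S = 191.8): V_uu = 1/1.01·[0.6000·0.0000 + 0.4000·19.5900] = 7.7584
Node ud (S = 133.4): V_ud = 1/1.01·[0.6000·19.5900 + 0.4000·66.2800] = 37.8871
Node dd (S = 92.8): V_dd = 1/1.01·[0.6000·66.2800 + 0.4000·98.7600] = 78.4871
Node u (S = 166.8): V_u = 1/1.01·[0.6000·7.7584 + 0.4000·37.8871] = 19.6138
Node d (S = 116): V_d = 1/1.01·[0.6000·37.8871 + 0.4000·78.4871] = 53.5912
Node 0 (S = 145): V_0 = 1/1.01·[0.6000·19.6138 + 0.4000·53.5912] = 32.8760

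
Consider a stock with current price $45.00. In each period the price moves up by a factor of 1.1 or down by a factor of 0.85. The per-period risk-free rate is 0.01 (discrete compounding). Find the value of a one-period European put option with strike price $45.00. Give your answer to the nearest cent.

$2.41

Risk-neutral probability p = (1 + 0.01 − 0.85)/(1.1 − 0.85) = 0.1600/0.2500 = 0.6400
Terminal stock prices: S_u = 49.5, S_d = 38.25
Terminal payoffs (K − S): max(-4.5, 0) = 0, max(6.75, 0) = 6.75
Node 0 (S = 45): V_0 = 1/1.01·[0.6400·0.0000 + 0.3600·6.7500] = 2.4059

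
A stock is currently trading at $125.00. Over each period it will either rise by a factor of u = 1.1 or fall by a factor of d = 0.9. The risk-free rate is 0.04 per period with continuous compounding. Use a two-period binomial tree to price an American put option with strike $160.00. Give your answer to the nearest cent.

$35.00

Risk-neutral probability p = (e^0.04 − 0.9)/(1.1 − 0.9) = 0.1408/0.2000 = 0.7041
Terminal stock prices: S_uu = 151.3, S_ud = 123.8, S_dd = 101.2
Terminal payoffs (K − S): max(8.75, 0) = 8.75, max(36.25, 0) = 36.25, max(58.75, 0) = 58.75
Node u (S = 137.5): continuation = e^(−0.04)·[0.7041·8.7500 + 0.2959·36.2500] = 16.2263; exercise value = 22.5000 > continuation, so V_u = 22.5000 (exercise)
Node d (S = 112.5): continuation = e^(−0.04)·[0.7041·36.2500 + 0.2959·58.7500] = 41.2263; exercise value = 47.5000 > continuation, so V_d = 47.5000 (exercise)
Node 0 (S = 125): continuation = e^(−0.04)·[0.7041·22.5000 + 0.2959·47.5000] = 28.7263; exercise value = 35.0000 > continuation, so V_0 = 35.0000 (exercise)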